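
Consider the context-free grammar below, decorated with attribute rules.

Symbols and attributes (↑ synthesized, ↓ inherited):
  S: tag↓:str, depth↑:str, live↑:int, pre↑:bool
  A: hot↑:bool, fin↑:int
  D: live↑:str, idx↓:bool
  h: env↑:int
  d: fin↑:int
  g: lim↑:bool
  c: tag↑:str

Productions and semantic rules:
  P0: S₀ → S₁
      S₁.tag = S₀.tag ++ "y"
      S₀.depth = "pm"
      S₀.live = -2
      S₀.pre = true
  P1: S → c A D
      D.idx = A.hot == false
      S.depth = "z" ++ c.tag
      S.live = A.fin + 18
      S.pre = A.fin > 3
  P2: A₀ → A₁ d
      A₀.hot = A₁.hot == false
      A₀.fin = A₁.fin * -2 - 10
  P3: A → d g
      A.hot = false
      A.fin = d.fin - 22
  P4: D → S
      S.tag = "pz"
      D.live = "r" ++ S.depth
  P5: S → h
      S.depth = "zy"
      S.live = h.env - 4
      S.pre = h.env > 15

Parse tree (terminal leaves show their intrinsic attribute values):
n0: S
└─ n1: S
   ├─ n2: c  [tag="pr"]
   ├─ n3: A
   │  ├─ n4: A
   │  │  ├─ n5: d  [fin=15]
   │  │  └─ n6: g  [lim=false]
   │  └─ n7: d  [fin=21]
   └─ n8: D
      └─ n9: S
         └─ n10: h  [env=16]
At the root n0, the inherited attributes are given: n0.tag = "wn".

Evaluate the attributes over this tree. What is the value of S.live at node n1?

22

1. n0.tag = "wn"  [given at root]
2. n1.tag = "wny"  [S₀.tag ++ "y"]
3. n2.tag = "pr"  [terminal]
4. n5.fin = 15  [terminal]
5. n6.lim = false  [terminal]
6. n4.hot = false  [false]
7. n4.fin = -7  [d.fin - 22]
8. n7.fin = 21  [terminal]
9. n3.hot = true  [A₁.hot == false]
10. n3.fin = 4  [A₁.fin * -2 - 10]
11. n8.idx = false  [A.hot == false]
12. n9.tag = "pz"  ["pz"]
13. n10.env = 16  [terminal]
14. n9.depth = "zy"  ["zy"]
15. n9.live = 12  [h.env - 4]
16. n9.pre = true  [h.env > 15]
17. n8.live = "rzy"  ["r" ++ S.depth]
18. n1.depth = "zpr"  ["z" ++ c.tag]
19. n1.live = 22  [A.fin + 18]
20. n1.pre = true  [A.fin > 3]
21. n0.depth = "pm"  ["pm"]
22. n0.live = -2  [-2]
23. n0.pre = true  [true]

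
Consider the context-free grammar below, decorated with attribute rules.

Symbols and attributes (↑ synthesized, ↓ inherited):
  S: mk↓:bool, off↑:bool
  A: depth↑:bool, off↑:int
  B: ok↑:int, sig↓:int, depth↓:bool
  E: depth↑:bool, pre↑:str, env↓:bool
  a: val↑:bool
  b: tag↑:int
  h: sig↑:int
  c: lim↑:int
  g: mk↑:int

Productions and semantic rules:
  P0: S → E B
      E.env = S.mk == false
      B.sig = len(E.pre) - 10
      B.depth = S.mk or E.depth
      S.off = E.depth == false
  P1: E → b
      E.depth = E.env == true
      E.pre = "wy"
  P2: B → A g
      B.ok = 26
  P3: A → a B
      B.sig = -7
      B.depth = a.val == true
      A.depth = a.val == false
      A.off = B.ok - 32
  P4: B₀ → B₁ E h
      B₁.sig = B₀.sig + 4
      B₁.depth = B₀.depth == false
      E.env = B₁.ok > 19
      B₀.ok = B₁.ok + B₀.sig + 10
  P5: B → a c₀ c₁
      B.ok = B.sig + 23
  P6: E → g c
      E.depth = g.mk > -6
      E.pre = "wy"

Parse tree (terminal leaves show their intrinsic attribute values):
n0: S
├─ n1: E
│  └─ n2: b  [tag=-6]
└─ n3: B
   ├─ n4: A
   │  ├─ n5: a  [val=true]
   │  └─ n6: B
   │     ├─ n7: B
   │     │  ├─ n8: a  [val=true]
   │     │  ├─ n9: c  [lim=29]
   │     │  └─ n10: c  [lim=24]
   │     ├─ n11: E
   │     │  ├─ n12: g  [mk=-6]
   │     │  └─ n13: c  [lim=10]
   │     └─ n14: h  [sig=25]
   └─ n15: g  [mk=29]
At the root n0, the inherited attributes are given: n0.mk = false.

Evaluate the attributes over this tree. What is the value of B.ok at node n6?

23

1. n0.mk = false  [given at root]
2. n1.env = true  [S.mk == false]
3. n2.tag = -6  [terminal]
4. n1.depth = true  [E.env == true]
5. n1.pre = "wy"  ["wy"]
6. n3.sig = -8  [len(E.pre) - 10]
7. n3.depth = true  [S.mk or E.depth]
8. n5.val = true  [terminal]
9. n6.sig = -7  [-7]
10. n6.depth = true  [a.val == true]
11. n7.sig = -3  [B₀.sig + 4]
12. n7.depth = false  [B₀.depth == false]
13. n8.val = true  [terminal]
14. n9.lim = 29  [terminal]
15. n10.lim = 24  [terminal]
16. n7.ok = 20  [B.sig + 23]
17. n11.env = true  [B₁.ok > 19]
18. n12.mk = -6  [terminal]
19. n13.lim = 10  [terminal]
20. n11.depth = false  [g.mk > -6]
21. n11.pre = "wy"  ["wy"]
22. n14.sig = 25  [terminal]
23. n6.ok = 23  [B₁.ok + B₀.sig + 10]
24. n4.depth = false  [a.val == false]
25. n4.off = -9  [B.ok - 32]
26. n15.mk = 29  [terminal]
27. n3.ok = 26  [26]
28. n0.off = false  [E.depth == false]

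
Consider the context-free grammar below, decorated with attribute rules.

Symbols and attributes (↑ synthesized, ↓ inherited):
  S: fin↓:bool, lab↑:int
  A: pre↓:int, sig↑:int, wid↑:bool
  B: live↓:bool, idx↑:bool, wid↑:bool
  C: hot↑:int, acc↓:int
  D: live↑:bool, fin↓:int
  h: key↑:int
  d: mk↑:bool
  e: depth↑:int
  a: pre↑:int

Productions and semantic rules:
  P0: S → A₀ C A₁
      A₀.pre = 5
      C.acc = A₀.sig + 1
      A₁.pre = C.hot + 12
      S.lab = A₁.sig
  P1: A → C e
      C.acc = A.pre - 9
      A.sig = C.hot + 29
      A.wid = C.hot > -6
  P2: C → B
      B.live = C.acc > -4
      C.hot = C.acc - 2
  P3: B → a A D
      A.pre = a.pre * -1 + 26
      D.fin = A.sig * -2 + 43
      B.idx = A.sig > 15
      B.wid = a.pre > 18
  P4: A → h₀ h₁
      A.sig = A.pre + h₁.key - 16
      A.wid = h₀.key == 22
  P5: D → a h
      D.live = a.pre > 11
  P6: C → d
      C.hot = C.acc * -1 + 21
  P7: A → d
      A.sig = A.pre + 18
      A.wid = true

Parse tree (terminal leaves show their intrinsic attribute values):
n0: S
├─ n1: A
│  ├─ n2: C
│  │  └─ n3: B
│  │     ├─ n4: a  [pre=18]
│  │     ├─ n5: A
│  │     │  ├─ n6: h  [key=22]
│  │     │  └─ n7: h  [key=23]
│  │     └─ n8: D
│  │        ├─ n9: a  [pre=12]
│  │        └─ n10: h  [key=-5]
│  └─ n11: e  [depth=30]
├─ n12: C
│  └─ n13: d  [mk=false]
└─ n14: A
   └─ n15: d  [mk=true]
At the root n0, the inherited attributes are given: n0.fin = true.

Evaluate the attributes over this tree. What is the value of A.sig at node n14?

1. n0.fin = true  [given at root]
2. n1.pre = 5  [5]
3. n2.acc = -4  [A.pre - 9]
4. n3.live = false  [C.acc > -4]
5. n4.pre = 18  [terminal]
6. n5.pre = 8  [a.pre * -1 + 26]
7. n6.key = 22  [terminal]
8. n7.key = 23  [terminal]
9. n5.sig = 15  [A.pre + h₁.key - 16]
10. n5.wid = true  [h₀.key == 22]
11. n8.fin = 13  [A.sig * -2 + 43]
12. n9.pre = 12  [terminal]
13. n10.key = -5  [terminal]
14. n8.live = true  [a.pre > 11]
15. n3.idx = false  [A.sig > 15]
16. n3.wid = false  [a.pre > 18]
17. n2.hot = -6  [C.acc - 2]
18. n11.depth = 30  [terminal]
19. n1.sig = 23  [C.hot + 29]
20. n1.wid = false  [C.hot > -6]
21. n12.acc = 24  [A₀.sig + 1]
22. n13.mk = false  [terminal]
23. n12.hot = -3  [C.acc * -1 + 21]
24. n14.pre = 9  [C.hot + 12]
25. n15.mk = true  [terminal]
26. n14.sig = 27  [A.pre + 18]
27. n14.wid = true  [true]
28. n0.lab = 27  [A₁.sig]

27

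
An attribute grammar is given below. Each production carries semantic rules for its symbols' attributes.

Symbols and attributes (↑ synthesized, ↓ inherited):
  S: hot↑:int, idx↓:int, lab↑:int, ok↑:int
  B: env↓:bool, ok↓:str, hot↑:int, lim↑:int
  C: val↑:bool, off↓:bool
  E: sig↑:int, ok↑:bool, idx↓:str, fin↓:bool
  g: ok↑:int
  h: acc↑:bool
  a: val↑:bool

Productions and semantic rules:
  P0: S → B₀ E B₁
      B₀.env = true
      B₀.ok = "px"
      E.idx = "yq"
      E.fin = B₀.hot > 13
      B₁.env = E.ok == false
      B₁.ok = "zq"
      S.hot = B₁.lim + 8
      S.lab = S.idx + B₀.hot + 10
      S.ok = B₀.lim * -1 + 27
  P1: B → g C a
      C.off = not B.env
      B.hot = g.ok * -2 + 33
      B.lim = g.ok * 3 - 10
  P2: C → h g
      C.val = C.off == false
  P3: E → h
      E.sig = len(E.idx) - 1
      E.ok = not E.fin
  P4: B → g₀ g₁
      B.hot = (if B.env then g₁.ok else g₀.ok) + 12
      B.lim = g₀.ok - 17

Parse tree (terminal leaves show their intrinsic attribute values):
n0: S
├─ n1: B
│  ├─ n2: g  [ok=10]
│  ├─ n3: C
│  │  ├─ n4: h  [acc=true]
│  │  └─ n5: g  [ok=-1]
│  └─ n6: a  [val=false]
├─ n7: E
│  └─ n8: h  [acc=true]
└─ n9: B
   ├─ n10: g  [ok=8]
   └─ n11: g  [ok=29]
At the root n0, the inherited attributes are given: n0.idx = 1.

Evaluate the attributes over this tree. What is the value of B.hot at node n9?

20

1. n0.idx = 1  [given at root]
2. n1.env = true  [true]
3. n1.ok = "px"  ["px"]
4. n2.ok = 10  [terminal]
5. n3.off = false  [not B.env]
6. n4.acc = true  [terminal]
7. n5.ok = -1  [terminal]
8. n3.val = true  [C.off == false]
9. n6.val = false  [terminal]
10. n1.hot = 13  [g.ok * -2 + 33]
11. n1.lim = 20  [g.ok * 3 - 10]
12. n7.idx = "yq"  ["yq"]
13. n7.fin = false  [B₀.hot > 13]
14. n8.acc = true  [terminal]
15. n7.sig = 1  [len(E.idx) - 1]
16. n7.ok = true  [not E.fin]
17. n9.env = false  [E.ok == false]
18. n9.ok = "zq"  ["zq"]
19. n10.ok = 8  [terminal]
20. n11.ok = 29  [terminal]
21. n9.hot = 20  [(if B.env then g₁.ok else g₀.ok) + 12]
22. n9.lim = -9  [g₀.ok - 17]
23. n0.hot = -1  [B₁.lim + 8]
24. n0.lab = 24  [S.idx + B₀.hot + 10]
25. n0.ok = 7  [B₀.lim * -1 + 27]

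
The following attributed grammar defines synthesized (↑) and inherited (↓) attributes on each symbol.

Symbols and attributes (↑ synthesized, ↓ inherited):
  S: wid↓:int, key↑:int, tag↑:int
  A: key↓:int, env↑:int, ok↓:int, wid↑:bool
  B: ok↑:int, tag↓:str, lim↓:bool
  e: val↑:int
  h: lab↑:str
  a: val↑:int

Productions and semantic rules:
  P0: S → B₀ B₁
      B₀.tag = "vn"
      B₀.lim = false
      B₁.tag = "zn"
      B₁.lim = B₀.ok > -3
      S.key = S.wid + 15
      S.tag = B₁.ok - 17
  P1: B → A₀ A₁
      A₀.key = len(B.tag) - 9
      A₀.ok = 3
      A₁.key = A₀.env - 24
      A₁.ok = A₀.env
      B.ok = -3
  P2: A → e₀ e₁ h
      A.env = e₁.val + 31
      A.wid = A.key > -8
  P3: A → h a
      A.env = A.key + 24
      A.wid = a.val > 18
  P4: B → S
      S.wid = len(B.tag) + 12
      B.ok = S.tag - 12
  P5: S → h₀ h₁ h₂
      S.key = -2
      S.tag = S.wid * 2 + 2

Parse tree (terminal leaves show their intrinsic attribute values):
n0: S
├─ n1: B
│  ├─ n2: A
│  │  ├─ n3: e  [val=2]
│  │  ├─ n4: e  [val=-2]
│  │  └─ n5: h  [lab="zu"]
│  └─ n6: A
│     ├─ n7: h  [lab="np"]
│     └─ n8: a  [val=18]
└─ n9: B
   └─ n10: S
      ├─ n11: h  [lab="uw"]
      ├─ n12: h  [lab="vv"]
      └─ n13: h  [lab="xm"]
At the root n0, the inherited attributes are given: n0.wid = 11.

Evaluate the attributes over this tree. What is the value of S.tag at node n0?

1

1. n0.wid = 11  [given at root]
2. n1.tag = "vn"  ["vn"]
3. n1.lim = false  [false]
4. n2.key = -7  [len(B.tag) - 9]
5. n2.ok = 3  [3]
6. n3.val = 2  [terminal]
7. n4.val = -2  [terminal]
8. n5.lab = "zu"  [terminal]
9. n2.env = 29  [e₁.val + 31]
10. n2.wid = true  [A.key > -8]
11. n6.key = 5  [A₀.env - 24]
12. n6.ok = 29  [A₀.env]
13. n7.lab = "np"  [terminal]
14. n8.val = 18  [terminal]
15. n6.env = 29  [A.key + 24]
16. n6.wid = false  [a.val > 18]
17. n1.ok = -3  [-3]
18. n9.tag = "zn"  ["zn"]
19. n9.lim = false  [B₀.ok > -3]
20. n10.wid = 14  [len(B.tag) + 12]
21. n11.lab = "uw"  [terminal]
22. n12.lab = "vv"  [terminal]
23. n13.lab = "xm"  [terminal]
24. n10.key = -2  [-2]
25. n10.tag = 30  [S.wid * 2 + 2]
26. n9.ok = 18  [S.tag - 12]
27. n0.key = 26  [S.wid + 15]
28. n0.tag = 1  [B₁.ok - 17]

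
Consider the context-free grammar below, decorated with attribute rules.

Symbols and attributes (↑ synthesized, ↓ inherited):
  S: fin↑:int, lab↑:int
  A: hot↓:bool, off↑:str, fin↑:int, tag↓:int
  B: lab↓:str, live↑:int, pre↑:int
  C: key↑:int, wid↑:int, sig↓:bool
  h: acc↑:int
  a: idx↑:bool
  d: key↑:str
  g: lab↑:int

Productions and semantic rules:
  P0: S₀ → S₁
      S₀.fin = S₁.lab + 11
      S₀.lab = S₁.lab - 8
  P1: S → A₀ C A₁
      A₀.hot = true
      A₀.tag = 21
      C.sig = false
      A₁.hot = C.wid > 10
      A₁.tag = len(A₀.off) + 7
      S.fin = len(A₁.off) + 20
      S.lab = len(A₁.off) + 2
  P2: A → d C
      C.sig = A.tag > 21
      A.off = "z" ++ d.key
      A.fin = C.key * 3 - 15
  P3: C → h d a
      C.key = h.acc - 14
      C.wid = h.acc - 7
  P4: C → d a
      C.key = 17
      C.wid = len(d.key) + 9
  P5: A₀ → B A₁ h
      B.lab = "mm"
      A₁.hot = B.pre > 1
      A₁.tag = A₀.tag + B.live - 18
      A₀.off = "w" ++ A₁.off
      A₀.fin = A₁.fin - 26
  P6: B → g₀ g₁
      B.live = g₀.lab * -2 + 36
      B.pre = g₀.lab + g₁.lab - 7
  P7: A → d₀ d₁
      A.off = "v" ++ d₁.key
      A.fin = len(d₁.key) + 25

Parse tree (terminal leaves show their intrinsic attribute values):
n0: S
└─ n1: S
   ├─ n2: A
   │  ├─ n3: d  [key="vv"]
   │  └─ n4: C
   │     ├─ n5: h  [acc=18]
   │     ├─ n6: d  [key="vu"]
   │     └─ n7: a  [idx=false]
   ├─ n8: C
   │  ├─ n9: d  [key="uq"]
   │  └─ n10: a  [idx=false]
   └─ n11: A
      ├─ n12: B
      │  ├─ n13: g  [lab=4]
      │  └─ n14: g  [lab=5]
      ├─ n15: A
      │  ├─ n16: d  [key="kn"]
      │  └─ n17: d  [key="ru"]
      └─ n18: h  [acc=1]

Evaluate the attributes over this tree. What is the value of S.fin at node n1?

24

1. n2.hot = true  [true]
2. n2.tag = 21  [21]
3. n3.key = "vv"  [terminal]
4. n4.sig = false  [A.tag > 21]
5. n5.acc = 18  [terminal]
6. n6.key = "vu"  [terminal]
7. n7.idx = false  [terminal]
8. n4.key = 4  [h.acc - 14]
9. n4.wid = 11  [h.acc - 7]
10. n2.off = "zvv"  ["z" ++ d.key]
11. n2.fin = -3  [C.key * 3 - 15]
12. n8.sig = false  [false]
13. n9.key = "uq"  [terminal]
14. n10.idx = false  [terminal]
15. n8.key = 17  [17]
16. n8.wid = 11  [len(d.key) + 9]
17. n11.hot = true  [C.wid > 10]
18. n11.tag = 10  [len(A₀.off) + 7]
19. n12.lab = "mm"  ["mm"]
20. n13.lab = 4  [terminal]
21. n14.lab = 5  [terminal]
22. n12.live = 28  [g₀.lab * -2 + 36]
23. n12.pre = 2  [g₀.lab + g₁.lab - 7]
24. n15.hot = true  [B.pre > 1]
25. n15.tag = 20  [A₀.tag + B.live - 18]
26. n16.key = "kn"  [terminal]
27. n17.key = "ru"  [terminal]
28. n15.off = "vru"  ["v" ++ d₁.key]
29. n15.fin = 27  [len(d₁.key) + 25]
30. n18.acc = 1  [terminal]
31. n11.off = "wvru"  ["w" ++ A₁.off]
32. n11.fin = 1  [A₁.fin - 26]
33. n1.fin = 24  [len(A₁.off) + 20]
34. n1.lab = 6  [len(A₁.off) + 2]
35. n0.fin = 17  [S₁.lab + 11]
36. n0.lab = -2  [S₁.lab - 8]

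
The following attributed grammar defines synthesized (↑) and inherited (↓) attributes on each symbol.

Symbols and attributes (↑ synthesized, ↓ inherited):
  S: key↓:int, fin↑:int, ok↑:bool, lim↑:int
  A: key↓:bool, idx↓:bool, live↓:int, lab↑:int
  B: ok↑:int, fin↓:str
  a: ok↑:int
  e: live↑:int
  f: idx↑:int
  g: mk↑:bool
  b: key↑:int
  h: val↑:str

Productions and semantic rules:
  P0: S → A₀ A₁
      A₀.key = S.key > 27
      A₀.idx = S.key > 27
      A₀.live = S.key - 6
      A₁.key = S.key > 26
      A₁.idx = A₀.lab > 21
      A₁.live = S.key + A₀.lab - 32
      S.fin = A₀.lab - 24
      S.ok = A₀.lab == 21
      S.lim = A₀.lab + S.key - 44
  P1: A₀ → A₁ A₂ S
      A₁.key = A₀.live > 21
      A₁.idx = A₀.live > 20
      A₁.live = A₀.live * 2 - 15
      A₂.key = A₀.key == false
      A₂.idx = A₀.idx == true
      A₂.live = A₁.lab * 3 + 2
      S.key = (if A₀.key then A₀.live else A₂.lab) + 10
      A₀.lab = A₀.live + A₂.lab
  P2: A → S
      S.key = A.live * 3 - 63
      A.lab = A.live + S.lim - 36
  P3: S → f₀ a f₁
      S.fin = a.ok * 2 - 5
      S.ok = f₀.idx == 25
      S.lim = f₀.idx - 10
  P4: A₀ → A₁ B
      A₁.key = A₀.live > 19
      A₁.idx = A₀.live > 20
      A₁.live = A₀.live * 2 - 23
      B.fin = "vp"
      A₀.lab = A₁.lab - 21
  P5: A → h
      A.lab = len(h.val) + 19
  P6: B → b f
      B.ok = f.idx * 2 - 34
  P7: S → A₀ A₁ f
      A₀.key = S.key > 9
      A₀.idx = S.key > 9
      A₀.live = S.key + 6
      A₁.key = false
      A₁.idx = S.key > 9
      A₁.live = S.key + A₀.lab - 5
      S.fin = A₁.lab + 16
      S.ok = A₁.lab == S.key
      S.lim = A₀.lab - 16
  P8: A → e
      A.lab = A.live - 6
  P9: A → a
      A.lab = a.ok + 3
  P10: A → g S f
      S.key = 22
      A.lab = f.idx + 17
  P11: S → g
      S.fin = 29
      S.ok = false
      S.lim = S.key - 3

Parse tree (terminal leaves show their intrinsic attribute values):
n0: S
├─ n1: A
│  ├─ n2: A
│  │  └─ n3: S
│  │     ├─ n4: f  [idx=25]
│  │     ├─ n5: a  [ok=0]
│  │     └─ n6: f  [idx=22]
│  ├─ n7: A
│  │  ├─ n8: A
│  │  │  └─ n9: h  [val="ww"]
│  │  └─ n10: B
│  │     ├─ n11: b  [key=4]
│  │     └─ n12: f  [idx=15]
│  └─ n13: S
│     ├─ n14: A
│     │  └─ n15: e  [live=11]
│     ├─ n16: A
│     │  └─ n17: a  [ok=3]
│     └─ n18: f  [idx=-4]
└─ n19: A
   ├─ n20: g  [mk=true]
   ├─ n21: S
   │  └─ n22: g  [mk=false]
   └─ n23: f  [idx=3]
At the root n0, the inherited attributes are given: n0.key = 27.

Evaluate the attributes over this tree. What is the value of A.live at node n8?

17

1. n0.key = 27  [given at root]
2. n1.key = false  [S.key > 27]
3. n1.idx = false  [S.key > 27]
4. n1.live = 21  [S.key - 6]
5. n2.key = false  [A₀.live > 21]
6. n2.idx = true  [A₀.live > 20]
7. n2.live = 27  [A₀.live * 2 - 15]
8. n3.key = 18  [A.live * 3 - 63]
9. n4.idx = 25  [terminal]
10. n5.ok = 0  [terminal]
11. n6.idx = 22  [terminal]
12. n3.fin = -5  [a.ok * 2 - 5]
13. n3.ok = true  [f₀.idx == 25]
14. n3.lim = 15  [f₀.idx - 10]
15. n2.lab = 6  [A.live + S.lim - 36]
16. n7.key = true  [A₀.key == false]
17. n7.idx = false  [A₀.idx == true]
18. n7.live = 20  [A₁.lab * 3 + 2]
19. n8.key = true  [A₀.live > 19]
20. n8.idx = false  [A₀.live > 20]
21. n8.live = 17  [A₀.live * 2 - 23]
22. n9.val = "ww"  [terminal]
23. n8.lab = 21  [len(h.val) + 19]
24. n10.fin = "vp"  ["vp"]
25. n11.key = 4  [terminal]
26. n12.idx = 15  [terminal]
27. n10.ok = -4  [f.idx * 2 - 34]
28. n7.lab = 0  [A₁.lab - 21]
29. n13.key = 10  [(if A₀.key then A₀.live else A₂.lab) + 10]
30. n14.key = true  [S.key > 9]
31. n14.idx = true  [S.key > 9]
32. n14.live = 16  [S.key + 6]
33. n15.live = 11  [terminal]
34. n14.lab = 10  [A.live - 6]
35. n16.key = false  [false]
36. n16.idx = true  [S.key > 9]
37. n16.live = 15  [S.key + A₀.lab - 5]
38. n17.ok = 3  [terminal]
39. n16.lab = 6  [a.ok + 3]
40. n18.idx = -4  [terminal]
41. n13.fin = 22  [A₁.lab + 16]
42. n13.ok = false  [A₁.lab == S.key]
43. n13.lim = -6  [A₀.lab - 16]
44. n1.lab = 21  [A₀.live + A₂.lab]
45. n19.key = true  [S.key > 26]
46. n19.idx = false  [A₀.lab > 21]
47. n19.live = 16  [S.key + A₀.lab - 32]
48. n20.mk = true  [terminal]
49. n21.key = 22  [22]
50. n22.mk = false  [terminal]
51. n21.fin = 29  [29]
52. n21.ok = false  [false]
53. n21.lim = 19  [S.key - 3]
54. n23.idx = 3  [terminal]
55. n19.lab = 20  [f.idx + 17]
56. n0.fin = -3  [A₀.lab - 24]
57. n0.ok = true  [A₀.lab == 21]
58. n0.lim = 4  [A₀.lab + S.key - 44]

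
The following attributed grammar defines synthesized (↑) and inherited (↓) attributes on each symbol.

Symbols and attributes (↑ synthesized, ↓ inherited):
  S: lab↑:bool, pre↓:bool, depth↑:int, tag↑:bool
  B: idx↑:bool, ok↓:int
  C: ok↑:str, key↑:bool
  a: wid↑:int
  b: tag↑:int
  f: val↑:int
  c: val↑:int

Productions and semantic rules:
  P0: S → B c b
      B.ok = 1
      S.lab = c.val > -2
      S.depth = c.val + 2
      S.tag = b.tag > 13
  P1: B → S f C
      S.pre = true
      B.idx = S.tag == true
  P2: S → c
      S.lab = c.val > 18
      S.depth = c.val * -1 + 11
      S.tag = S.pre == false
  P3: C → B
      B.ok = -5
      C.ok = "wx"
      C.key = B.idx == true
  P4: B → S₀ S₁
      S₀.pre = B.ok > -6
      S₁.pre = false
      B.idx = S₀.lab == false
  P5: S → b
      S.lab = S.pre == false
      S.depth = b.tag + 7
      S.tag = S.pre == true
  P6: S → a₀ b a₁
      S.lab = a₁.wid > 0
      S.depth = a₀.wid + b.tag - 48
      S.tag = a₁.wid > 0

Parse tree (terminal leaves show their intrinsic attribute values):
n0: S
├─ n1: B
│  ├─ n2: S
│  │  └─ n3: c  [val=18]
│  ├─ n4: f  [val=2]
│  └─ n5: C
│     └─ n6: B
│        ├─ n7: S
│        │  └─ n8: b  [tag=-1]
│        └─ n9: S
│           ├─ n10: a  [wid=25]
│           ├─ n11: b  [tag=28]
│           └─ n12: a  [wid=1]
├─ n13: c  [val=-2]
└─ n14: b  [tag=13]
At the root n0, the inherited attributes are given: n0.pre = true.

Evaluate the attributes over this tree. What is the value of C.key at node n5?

true

1. n0.pre = true  [given at root]
2. n1.ok = 1  [1]
3. n2.pre = true  [true]
4. n3.val = 18  [terminal]
5. n2.lab = false  [c.val > 18]
6. n2.depth = -7  [c.val * -1 + 11]
7. n2.tag = false  [S.pre == false]
8. n4.val = 2  [terminal]
9. n6.ok = -5  [-5]
10. n7.pre = true  [B.ok > -6]
11. n8.tag = -1  [terminal]
12. n7.lab = false  [S.pre == false]
13. n7.depth = 6  [b.tag + 7]
14. n7.tag = true  [S.pre == true]
15. n9.pre = false  [false]
16. n10.wid = 25  [terminal]
17. n11.tag = 28  [terminal]
18. n12.wid = 1  [terminal]
19. n9.lab = true  [a₁.wid > 0]
20. n9.depth = 5  [a₀.wid + b.tag - 48]
21. n9.tag = true  [a₁.wid > 0]
22. n6.idx = true  [S₀.lab == false]
23. n5.ok = "wx"  ["wx"]
24. n5.key = true  [B.idx == true]
25. n1.idx = false  [S.tag == true]
26. n13.val = -2  [terminal]
27. n14.tag = 13  [terminal]
28. n0.lab = false  [c.val > -2]
29. n0.depth = 0  [c.val + 2]
30. n0.tag = false  [b.tag > 13]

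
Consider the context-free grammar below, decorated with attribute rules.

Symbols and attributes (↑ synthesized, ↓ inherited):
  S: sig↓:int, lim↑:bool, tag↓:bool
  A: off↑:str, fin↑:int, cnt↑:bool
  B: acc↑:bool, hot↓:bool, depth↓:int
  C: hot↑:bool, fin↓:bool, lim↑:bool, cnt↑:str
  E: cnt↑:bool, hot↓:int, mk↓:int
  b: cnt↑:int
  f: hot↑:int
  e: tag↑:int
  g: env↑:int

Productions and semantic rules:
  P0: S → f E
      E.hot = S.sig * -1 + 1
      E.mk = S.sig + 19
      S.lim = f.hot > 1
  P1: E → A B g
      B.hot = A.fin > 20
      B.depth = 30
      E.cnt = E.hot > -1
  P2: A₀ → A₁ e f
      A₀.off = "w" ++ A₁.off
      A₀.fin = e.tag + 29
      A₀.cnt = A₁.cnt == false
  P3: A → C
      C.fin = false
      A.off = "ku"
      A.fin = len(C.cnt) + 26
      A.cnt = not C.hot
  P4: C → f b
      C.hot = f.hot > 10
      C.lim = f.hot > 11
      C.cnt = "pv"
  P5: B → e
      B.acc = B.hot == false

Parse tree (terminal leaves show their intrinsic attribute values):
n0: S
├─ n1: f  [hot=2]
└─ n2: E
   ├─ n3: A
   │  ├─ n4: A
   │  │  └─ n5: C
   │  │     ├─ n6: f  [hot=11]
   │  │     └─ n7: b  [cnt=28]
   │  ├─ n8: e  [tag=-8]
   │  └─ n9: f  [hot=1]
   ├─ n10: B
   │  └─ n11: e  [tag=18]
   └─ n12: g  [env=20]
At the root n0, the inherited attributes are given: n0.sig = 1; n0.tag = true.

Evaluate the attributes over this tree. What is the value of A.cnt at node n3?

true

1. n0.sig = 1  [given at root]
2. n0.tag = true  [given at root]
3. n1.hot = 2  [terminal]
4. n2.hot = 0  [S.sig * -1 + 1]
5. n2.mk = 20  [S.sig + 19]
6. n5.fin = false  [false]
7. n6.hot = 11  [terminal]
8. n7.cnt = 28  [terminal]
9. n5.hot = true  [f.hot > 10]
10. n5.lim = false  [f.hot > 11]
11. n5.cnt = "pv"  ["pv"]
12. n4.off = "ku"  ["ku"]
13. n4.fin = 28  [len(C.cnt) + 26]
14. n4.cnt = false  [not C.hot]
15. n8.tag = -8  [terminal]
16. n9.hot = 1  [terminal]
17. n3.off = "wku"  ["w" ++ A₁.off]
18. n3.fin = 21  [e.tag + 29]
19. n3.cnt = true  [A₁.cnt == false]
20. n10.hot = true  [A.fin > 20]
21. n10.depth = 30  [30]
22. n11.tag = 18  [terminal]
23. n10.acc = false  [B.hot == false]
24. n12.env = 20  [terminal]
25. n2.cnt = true  [E.hot > -1]
26. n0.lim = true  [f.hot > 1]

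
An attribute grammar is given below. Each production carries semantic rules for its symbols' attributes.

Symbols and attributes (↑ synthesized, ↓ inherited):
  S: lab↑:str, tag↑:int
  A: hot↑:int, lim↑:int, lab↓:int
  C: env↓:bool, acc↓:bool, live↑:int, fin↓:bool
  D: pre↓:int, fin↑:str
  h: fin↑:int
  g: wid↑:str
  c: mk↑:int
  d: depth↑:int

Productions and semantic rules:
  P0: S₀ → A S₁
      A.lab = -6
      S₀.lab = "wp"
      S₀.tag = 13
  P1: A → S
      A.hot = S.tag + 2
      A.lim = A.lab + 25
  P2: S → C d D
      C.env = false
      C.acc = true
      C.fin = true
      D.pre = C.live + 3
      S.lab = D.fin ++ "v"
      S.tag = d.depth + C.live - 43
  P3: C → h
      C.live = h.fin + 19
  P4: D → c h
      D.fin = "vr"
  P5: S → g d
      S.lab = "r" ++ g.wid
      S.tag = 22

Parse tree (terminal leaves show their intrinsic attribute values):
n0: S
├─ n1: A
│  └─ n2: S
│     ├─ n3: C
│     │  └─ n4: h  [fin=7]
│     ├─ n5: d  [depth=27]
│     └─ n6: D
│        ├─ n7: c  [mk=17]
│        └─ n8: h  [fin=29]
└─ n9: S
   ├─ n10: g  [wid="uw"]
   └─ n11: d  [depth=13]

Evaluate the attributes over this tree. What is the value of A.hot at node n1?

1. n1.lab = -6  [-6]
2. n3.env = false  [false]
3. n3.acc = true  [true]
4. n3.fin = true  [true]
5. n4.fin = 7  [terminal]
6. n3.live = 26  [h.fin + 19]
7. n5.depth = 27  [terminal]
8. n6.pre = 29  [C.live + 3]
9. n7.mk = 17  [terminal]
10. n8.fin = 29  [terminal]
11. n6.fin = "vr"  ["vr"]
12. n2.lab = "vrv"  [D.fin ++ "v"]
13. n2.tag = 10  [d.depth + C.live - 43]
14. n1.hot = 12  [S.tag + 2]
15. n1.lim = 19  [A.lab + 25]
16. n10.wid = "uw"  [terminal]
17. n11.depth = 13  [terminal]
18. n9.lab = "ruw"  ["r" ++ g.wid]
19. n9.tag = 22  [22]
20. n0.lab = "wp"  ["wp"]
21. n0.tag = 13  [13]

12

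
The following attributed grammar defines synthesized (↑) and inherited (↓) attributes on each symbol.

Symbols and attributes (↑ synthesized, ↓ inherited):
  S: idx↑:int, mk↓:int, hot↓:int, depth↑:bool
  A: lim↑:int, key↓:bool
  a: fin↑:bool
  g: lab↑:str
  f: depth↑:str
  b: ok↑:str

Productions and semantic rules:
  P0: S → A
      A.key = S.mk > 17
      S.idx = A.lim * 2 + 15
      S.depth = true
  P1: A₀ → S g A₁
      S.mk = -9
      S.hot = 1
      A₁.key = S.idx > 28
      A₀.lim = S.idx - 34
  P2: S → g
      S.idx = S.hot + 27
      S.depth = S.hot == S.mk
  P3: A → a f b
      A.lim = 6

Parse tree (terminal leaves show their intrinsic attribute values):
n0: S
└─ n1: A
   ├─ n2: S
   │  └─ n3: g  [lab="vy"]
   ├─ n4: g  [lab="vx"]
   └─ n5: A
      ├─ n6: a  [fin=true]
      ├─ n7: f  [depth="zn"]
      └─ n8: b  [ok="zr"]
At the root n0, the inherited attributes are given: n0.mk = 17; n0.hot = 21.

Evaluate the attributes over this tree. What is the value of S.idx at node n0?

1. n0.mk = 17  [given at root]
2. n0.hot = 21  [given at root]
3. n1.key = false  [S.mk > 17]
4. n2.mk = -9  [-9]
5. n2.hot = 1  [1]
6. n3.lab = "vy"  [terminal]
7. n2.idx = 28  [S.hot + 27]
8. n2.depth = false  [S.hot == S.mk]
9. n4.lab = "vx"  [terminal]
10. n5.key = false  [S.idx > 28]
11. n6.fin = true  [terminal]
12. n7.depth = "zn"  [terminal]
13. n8.ok = "zr"  [terminal]
14. n5.lim = 6  [6]
15. n1.lim = -6  [S.idx - 34]
16. n0.idx = 3  [A.lim * 2 + 15]
17. n0.depth = true  [true]

3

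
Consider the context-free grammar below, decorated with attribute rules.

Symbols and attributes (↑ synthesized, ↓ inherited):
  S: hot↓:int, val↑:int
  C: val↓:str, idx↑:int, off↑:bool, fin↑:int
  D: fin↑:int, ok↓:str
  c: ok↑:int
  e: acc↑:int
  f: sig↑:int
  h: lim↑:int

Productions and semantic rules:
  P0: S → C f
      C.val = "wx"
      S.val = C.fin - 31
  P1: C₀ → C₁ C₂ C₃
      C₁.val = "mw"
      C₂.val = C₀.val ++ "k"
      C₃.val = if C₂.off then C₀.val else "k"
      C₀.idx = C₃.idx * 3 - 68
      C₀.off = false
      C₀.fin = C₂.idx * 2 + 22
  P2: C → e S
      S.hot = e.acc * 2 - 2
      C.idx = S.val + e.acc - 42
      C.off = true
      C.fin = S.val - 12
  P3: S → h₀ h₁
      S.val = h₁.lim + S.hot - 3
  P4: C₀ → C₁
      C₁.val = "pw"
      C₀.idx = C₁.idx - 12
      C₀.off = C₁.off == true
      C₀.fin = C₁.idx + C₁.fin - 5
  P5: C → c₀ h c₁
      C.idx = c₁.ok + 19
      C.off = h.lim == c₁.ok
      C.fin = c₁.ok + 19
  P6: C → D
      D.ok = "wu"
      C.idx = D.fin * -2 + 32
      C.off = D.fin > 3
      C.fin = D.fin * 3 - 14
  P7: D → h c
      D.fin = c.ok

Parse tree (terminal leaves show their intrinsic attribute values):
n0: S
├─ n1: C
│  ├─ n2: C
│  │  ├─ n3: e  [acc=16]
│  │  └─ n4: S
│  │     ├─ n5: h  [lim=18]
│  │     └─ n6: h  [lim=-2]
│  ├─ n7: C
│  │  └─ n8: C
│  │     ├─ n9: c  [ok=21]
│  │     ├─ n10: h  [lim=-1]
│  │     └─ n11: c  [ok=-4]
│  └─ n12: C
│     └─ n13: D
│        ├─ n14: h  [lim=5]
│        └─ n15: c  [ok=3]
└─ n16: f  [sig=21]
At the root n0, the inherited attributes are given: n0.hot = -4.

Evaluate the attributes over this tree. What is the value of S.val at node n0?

-3

1. n0.hot = -4  [given at root]
2. n1.val = "wx"  ["wx"]
3. n2.val = "mw"  ["mw"]
4. n3.acc = 16  [terminal]
5. n4.hot = 30  [e.acc * 2 - 2]
6. n5.lim = 18  [terminal]
7. n6.lim = -2  [terminal]
8. n4.val = 25  [h₁.lim + S.hot - 3]
9. n2.idx = -1  [S.val + e.acc - 42]
10. n2.off = true  [true]
11. n2.fin = 13  [S.val - 12]
12. n7.val = "wxk"  [C₀.val ++ "k"]
13. n8.val = "pw"  ["pw"]
14. n9.ok = 21  [terminal]
15. n10.lim = -1  [terminal]
16. n11.ok = -4  [terminal]
17. n8.idx = 15  [c₁.ok + 19]
18. n8.off = false  [h.lim == c₁.ok]
19. n8.fin = 15  [c₁.ok + 19]
20. n7.idx = 3  [C₁.idx - 12]
21. n7.off = false  [C₁.off == true]
22. n7.fin = 25  [C₁.idx + C₁.fin - 5]
23. n12.val = "k"  [if C₂.off then C₀.val else "k"]
24. n13.ok = "wu"  ["wu"]
25. n14.lim = 5  [terminal]
26. n15.ok = 3  [terminal]
27. n13.fin = 3  [c.ok]
28. n12.idx = 26  [D.fin * -2 + 32]
29. n12.off = false  [D.fin > 3]
30. n12.fin = -5  [D.fin * 3 - 14]
31. n1.idx = 10  [C₃.idx * 3 - 68]
32. n1.off = false  [false]
33. n1.fin = 28  [C₂.idx * 2 + 22]
34. n16.sig = 21  [terminal]
35. n0.val = -3  [C.fin - 31]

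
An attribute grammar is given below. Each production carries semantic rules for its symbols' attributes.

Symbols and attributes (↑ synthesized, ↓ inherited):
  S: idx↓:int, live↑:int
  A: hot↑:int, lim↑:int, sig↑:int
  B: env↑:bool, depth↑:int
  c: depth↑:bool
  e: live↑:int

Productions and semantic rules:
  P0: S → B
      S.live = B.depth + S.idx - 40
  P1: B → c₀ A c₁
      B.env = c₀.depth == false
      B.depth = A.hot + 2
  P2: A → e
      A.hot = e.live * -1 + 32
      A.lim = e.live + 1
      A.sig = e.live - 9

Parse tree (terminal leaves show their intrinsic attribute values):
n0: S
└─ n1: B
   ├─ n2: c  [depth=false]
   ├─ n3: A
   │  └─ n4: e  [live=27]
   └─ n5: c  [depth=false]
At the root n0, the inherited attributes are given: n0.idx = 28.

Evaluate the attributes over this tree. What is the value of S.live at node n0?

1. n0.idx = 28  [given at root]
2. n2.depth = false  [terminal]
3. n4.live = 27  [terminal]
4. n3.hot = 5  [e.live * -1 + 32]
5. n3.lim = 28  [e.live + 1]
6. n3.sig = 18  [e.live - 9]
7. n5.depth = false  [terminal]
8. n1.env = true  [c₀.depth == false]
9. n1.depth = 7  [A.hot + 2]
10. n0.live = -5  [B.depth + S.idx - 40]

-5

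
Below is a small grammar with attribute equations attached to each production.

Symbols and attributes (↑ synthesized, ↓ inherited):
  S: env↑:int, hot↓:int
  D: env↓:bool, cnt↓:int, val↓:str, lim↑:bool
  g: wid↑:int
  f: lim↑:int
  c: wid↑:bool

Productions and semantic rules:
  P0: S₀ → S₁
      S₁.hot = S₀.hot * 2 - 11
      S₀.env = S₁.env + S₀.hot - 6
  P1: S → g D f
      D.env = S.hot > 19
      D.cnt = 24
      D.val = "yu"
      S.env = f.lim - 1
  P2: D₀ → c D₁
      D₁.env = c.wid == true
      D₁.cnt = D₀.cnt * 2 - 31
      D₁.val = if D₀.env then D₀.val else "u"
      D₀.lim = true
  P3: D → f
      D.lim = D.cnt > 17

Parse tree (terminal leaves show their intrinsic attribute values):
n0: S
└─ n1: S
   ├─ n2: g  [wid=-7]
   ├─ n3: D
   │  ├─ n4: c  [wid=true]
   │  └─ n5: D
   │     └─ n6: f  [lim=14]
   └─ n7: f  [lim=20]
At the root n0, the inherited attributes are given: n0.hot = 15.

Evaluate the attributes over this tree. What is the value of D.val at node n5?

"u"

1. n0.hot = 15  [given at root]
2. n1.hot = 19  [S₀.hot * 2 - 11]
3. n2.wid = -7  [terminal]
4. n3.env = false  [S.hot > 19]
5. n3.cnt = 24  [24]
6. n3.val = "yu"  ["yu"]
7. n4.wid = true  [terminal]
8. n5.env = true  [c.wid == true]
9. n5.cnt = 17  [D₀.cnt * 2 - 31]
10. n5.val = "u"  [if D₀.env then D₀.val else "u"]
11. n6.lim = 14  [terminal]
12. n5.lim = false  [D.cnt > 17]
13. n3.lim = true  [true]
14. n7.lim = 20  [terminal]
15. n1.env = 19  [f.lim - 1]
16. n0.env = 28  [S₁.env + S₀.hot - 6]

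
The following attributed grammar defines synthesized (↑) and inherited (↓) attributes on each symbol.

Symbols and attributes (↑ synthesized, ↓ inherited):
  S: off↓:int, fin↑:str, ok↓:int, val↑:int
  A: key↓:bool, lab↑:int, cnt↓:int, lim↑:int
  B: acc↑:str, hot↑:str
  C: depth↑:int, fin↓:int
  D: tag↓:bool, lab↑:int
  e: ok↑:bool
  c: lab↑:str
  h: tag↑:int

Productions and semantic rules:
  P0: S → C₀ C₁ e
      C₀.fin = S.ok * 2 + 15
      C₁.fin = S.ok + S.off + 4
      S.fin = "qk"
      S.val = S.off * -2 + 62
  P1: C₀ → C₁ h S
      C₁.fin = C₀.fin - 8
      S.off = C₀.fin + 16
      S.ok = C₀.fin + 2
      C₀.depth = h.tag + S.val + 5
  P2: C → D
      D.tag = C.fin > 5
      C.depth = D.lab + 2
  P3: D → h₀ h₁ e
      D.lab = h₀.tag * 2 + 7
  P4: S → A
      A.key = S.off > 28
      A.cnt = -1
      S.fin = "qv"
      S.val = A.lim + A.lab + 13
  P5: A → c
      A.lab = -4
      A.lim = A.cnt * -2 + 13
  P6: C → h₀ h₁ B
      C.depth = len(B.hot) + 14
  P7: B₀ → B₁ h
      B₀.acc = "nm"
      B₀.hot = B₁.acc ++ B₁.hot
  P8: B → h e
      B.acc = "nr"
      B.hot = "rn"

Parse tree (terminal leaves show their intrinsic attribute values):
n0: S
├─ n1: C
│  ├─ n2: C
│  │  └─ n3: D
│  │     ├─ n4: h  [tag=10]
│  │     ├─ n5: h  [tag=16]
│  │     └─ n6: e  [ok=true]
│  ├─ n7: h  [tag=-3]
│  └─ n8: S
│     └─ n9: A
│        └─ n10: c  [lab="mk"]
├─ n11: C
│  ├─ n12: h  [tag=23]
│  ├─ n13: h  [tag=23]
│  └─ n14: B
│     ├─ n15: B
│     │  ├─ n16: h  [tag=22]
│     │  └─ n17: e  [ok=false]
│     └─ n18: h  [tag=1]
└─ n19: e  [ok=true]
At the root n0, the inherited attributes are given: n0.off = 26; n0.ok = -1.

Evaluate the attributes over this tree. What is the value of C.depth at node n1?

26

1. n0.off = 26  [given at root]
2. n0.ok = -1  [given at root]
3. n1.fin = 13  [S.ok * 2 + 15]
4. n2.fin = 5  [C₀.fin - 8]
5. n3.tag = false  [C.fin > 5]
6. n4.tag = 10  [terminal]
7. n5.tag = 16  [terminal]
8. n6.ok = true  [terminal]
9. n3.lab = 27  [h₀.tag * 2 + 7]
10. n2.depth = 29  [D.lab + 2]
11. n7.tag = -3  [terminal]
12. n8.off = 29  [C₀.fin + 16]
13. n8.ok = 15  [C₀.fin + 2]
14. n9.key = true  [S.off > 28]
15. n9.cnt = -1  [-1]
16. n10.lab = "mk"  [terminal]
17. n9.lab = -4  [-4]
18. n9.lim = 15  [A.cnt * -2 + 13]
19. n8.fin = "qv"  ["qv"]
20. n8.val = 24  [A.lim + A.lab + 13]
21. n1.depth = 26  [h.tag + S.val + 5]
22. n11.fin = 29  [S.ok + S.off + 4]
23. n12.tag = 23  [terminal]
24. n13.tag = 23  [terminal]
25. n16.tag = 22  [terminal]
26. n17.ok = false  [terminal]
27. n15.acc = "nr"  ["nr"]
28. n15.hot = "rn"  ["rn"]
29. n18.tag = 1  [terminal]
30. n14.acc = "nm"  ["nm"]
31. n14.hot = "nrrn"  [B₁.acc ++ B₁.hot]
32. n11.depth = 18  [len(B.hot) + 14]
33. n19.ok = true  [terminal]
34. n0.fin = "qk"  ["qk"]
35. n0.val = 10  [S.off * -2 + 62]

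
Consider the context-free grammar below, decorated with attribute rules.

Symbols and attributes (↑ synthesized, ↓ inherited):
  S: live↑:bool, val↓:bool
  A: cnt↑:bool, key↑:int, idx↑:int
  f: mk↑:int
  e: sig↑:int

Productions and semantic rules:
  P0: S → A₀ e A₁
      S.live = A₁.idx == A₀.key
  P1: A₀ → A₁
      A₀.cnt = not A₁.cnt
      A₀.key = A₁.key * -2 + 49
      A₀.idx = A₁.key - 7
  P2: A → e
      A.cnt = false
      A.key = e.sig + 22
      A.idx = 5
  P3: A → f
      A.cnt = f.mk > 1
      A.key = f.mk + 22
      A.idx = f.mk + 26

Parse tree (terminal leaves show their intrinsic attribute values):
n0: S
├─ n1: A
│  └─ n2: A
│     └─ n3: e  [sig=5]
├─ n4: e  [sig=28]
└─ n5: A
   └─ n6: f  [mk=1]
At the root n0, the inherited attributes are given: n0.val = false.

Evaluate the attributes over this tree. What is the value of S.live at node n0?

1. n0.val = false  [given at root]
2. n3.sig = 5  [terminal]
3. n2.cnt = false  [false]
4. n2.key = 27  [e.sig + 22]
5. n2.idx = 5  [5]
6. n1.cnt = true  [not A₁.cnt]
7. n1.key = -5  [A₁.key * -2 + 49]
8. n1.idx = 20  [A₁.key - 7]
9. n4.sig = 28  [terminal]
10. n6.mk = 1  [terminal]
11. n5.cnt = false  [f.mk > 1]
12. n5.key = 23  [f.mk + 22]
13. n5.idx = 27  [f.mk + 26]
14. n0.live = false  [A₁.idx == A₀.key]

false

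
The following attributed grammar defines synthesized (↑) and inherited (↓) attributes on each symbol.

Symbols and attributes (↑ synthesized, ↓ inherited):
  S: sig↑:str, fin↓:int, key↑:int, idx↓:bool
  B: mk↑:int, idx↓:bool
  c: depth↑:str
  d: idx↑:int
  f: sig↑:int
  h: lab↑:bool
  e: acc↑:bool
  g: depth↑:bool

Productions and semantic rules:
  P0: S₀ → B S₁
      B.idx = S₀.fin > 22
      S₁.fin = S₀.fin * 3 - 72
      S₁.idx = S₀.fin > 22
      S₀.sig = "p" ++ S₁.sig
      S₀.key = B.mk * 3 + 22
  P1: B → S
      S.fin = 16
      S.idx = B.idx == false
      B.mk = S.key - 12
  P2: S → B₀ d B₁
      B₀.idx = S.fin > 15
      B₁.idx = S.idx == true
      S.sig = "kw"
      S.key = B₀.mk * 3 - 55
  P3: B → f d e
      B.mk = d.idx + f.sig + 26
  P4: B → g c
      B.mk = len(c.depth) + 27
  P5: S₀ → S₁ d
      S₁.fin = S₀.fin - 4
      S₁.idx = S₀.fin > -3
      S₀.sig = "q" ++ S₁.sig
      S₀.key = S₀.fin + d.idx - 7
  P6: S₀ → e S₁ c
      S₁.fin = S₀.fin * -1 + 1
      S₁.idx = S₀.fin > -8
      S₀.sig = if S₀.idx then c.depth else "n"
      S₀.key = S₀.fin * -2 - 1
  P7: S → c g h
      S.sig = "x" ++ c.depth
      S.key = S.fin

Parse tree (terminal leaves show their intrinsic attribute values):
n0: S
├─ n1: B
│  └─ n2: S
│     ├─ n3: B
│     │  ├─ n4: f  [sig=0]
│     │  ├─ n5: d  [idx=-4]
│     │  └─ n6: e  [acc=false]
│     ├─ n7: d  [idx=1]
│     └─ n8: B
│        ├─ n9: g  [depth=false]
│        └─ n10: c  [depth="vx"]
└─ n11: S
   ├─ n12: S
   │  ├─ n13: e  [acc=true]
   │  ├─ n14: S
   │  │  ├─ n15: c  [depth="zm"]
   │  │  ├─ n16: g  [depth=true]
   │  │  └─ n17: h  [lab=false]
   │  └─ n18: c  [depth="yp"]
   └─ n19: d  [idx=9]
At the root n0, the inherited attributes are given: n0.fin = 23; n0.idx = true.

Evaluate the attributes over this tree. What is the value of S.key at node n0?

1. n0.fin = 23  [given at root]
2. n0.idx = true  [given at root]
3. n1.idx = true  [S₀.fin > 22]
4. n2.fin = 16  [16]
5. n2.idx = false  [B.idx == false]
6. n3.idx = true  [S.fin > 15]
7. n4.sig = 0  [terminal]
8. n5.idx = -4  [terminal]
9. n6.acc = false  [terminal]
10. n3.mk = 22  [d.idx + f.sig + 26]
11. n7.idx = 1  [terminal]
12. n8.idx = false  [S.idx == true]
13. n9.depth = false  [terminal]
14. n10.depth = "vx"  [terminal]
15. n8.mk = 29  [len(c.depth) + 27]
16. n2.sig = "kw"  ["kw"]
17. n2.key = 11  [B₀.mk * 3 - 55]
18. n1.mk = -1  [S.key - 12]
19. n11.fin = -3  [S₀.fin * 3 - 72]
20. n11.idx = true  [S₀.fin > 22]
21. n12.fin = -7  [S₀.fin - 4]
22. n12.idx = false  [S₀.fin > -3]
23. n13.acc = true  [terminal]
24. n14.fin = 8  [S₀.fin * -1 + 1]
25. n14.idx = true  [S₀.fin > -8]
26. n15.depth = "zm"  [terminal]
27. n16.depth = true  [terminal]
28. n17.lab = false  [terminal]
29. n14.sig = "xzm"  ["x" ++ c.depth]
30. n14.key = 8  [S.fin]
31. n18.depth = "yp"  [terminal]
32. n12.sig = "n"  [if S₀.idx then c.depth else "n"]
33. n12.key = 13  [S₀.fin * -2 - 1]
34. n19.idx = 9  [terminal]
35. n11.sig = "qn"  ["q" ++ S₁.sig]
36. n11.key = -1  [S₀.fin + d.idx - 7]
37. n0.sig = "pqn"  ["p" ++ S₁.sig]
38. n0.key = 19  [B.mk * 3 + 22]

19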